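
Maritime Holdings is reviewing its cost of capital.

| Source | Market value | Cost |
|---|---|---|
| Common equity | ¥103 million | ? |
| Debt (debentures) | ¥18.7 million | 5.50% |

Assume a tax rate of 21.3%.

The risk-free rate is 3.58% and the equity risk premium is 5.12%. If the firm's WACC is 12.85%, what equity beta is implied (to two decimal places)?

Total capital V = 103 + 18.7 = 121.7.
Equity weight = 103/121.7 = 0.8463.
Debentures weight = 18.7/121.7 = 0.1537.
Debt contribution = 0.1537 × 5.5% × (1 − 21.3%) = 0.6651%.
Required equity contribution = 12.85% − 0.6651% = 12.1849%  ⇒  Re = 14.3971%.
CAPM: 14.3971% = 3.58% + β × 5.12%  ⇒  β = 2.1127.

2.11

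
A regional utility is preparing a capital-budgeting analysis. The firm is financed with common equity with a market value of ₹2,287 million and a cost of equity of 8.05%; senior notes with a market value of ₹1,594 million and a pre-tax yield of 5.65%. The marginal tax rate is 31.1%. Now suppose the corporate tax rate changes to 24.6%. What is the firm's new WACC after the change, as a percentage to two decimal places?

6.49%

After the change:
Total capital V = 2287 + 1594 = 3881.
Equity: weight = 2287/3881 = 0.5893; cost = 8.05%.
Senior notes: weight = 1594/3881 = 0.4107; after-tax cost = 5.65% × (1 − 24.6%) = 4.2601%.
WACC = 0.5893 × 8.0500% + 0.4107 × 4.2601% = 6.4934%.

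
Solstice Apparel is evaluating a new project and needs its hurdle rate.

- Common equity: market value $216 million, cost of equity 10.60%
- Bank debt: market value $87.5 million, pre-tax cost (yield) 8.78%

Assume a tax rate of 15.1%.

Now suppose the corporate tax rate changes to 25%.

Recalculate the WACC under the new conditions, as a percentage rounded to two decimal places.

9.44%

After the change:
Total capital V = 216 + 87.5 = 303.5.
Equity: weight = 216/303.5 = 0.7117; cost = 10.6%.
Bank debt: weight = 87.5/303.5 = 0.2883; after-tax cost = 8.78% × (1 − 25%) = 6.5850%.
WACC = 0.7117 × 10.6000% + 0.2883 × 6.5850% = 9.4425%.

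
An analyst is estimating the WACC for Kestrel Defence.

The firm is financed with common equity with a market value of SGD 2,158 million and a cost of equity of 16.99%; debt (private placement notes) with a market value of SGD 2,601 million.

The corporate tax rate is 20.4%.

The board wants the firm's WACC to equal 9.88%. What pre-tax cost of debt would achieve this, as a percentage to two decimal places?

5.00%

Total capital V = 2158 + 2601 = 4759.
Equity weight = 2158/4759 = 0.4535.
Private placement notes weight = 2601/4759 = 0.5465.
Equity contribution = 0.4535 × 16.99% = 7.7042%.
Remaining for debt = 9.88% − 7.7042% = 2.1758%.
Rd × (1 − 20.4%) × 0.5465 = 2.1758%  ⇒  Rd = 5.0012%.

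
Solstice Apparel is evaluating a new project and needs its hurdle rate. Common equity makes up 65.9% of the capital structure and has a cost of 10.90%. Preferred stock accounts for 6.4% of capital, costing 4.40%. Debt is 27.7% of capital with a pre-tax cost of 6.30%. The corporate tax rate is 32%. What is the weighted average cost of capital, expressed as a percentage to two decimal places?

8.65%

After-tax cost of debt = 6.3% × (1 − 32%) = 4.2840%.
WACC = 0.659 × 10.9000% + 0.064 × 4.4000% + 0.277 × 4.2840% = 8.6514%.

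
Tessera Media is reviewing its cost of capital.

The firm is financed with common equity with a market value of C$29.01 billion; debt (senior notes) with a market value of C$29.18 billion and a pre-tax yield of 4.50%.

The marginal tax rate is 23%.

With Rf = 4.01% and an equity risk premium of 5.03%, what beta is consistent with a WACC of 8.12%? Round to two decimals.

Total capital V = 29.01 + 29.18 = 58.19.
Equity weight = 29.01/58.19 = 0.4985.
Senior notes weight = 29.18/58.19 = 0.5015.
Debt contribution = 0.5015 × 4.5% × (1 − 23%) = 1.7376%.
Required equity contribution = 8.12% − 1.7376% = 6.3824%  ⇒  Re = 12.8023%.
CAPM: 12.8023% = 4.01% + β × 5.03%  ⇒  β = 1.7480.

1.75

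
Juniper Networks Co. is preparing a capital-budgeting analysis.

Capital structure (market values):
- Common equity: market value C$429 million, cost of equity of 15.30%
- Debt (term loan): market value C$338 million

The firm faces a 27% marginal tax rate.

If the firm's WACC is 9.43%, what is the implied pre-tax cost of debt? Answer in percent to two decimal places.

2.71%

Total capital V = 429 + 338 = 767.
Equity weight = 429/767 = 0.5593.
Term loan weight = 338/767 = 0.4407.
Equity contribution = 0.5593 × 15.3% = 8.5576%.
Remaining for debt = 9.43% − 8.5576% = 0.8724%.
Rd × (1 − 27%) × 0.4407 = 0.8724%  ⇒  Rd = 2.7118%.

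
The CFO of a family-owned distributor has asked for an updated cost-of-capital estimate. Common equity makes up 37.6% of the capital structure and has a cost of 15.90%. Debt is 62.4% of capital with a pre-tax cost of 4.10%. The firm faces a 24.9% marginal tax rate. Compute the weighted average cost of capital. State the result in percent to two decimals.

After-tax cost of debt = 4.1% × (1 − 24.9%) = 3.0791%.
WACC = 0.376 × 15.9000% + 0.624 × 3.0791% = 7.8998%.

7.90%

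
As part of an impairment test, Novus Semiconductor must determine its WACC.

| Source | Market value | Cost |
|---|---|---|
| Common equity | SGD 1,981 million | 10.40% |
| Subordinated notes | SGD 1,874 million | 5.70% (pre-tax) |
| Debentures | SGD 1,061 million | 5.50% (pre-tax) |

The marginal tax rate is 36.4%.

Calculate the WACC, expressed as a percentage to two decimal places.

Total capital V = 1981 + 1874 + 1061 = 4916.
Equity: weight = 1981/4916 = 0.4030; cost = 10.4%.
Subordinated notes: weight = 1874/4916 = 0.3812; after-tax cost = 5.7% × (1 − 36.4%) = 3.6252%.
Debentures: weight = 1061/4916 = 0.2158; after-tax cost = 5.5% × (1 − 36.4%) = 3.4980%.
WACC = 0.4030 × 10.4000% + 0.3812 × 3.6252% + 0.2158 × 3.4980% = 6.3278%.

6.33%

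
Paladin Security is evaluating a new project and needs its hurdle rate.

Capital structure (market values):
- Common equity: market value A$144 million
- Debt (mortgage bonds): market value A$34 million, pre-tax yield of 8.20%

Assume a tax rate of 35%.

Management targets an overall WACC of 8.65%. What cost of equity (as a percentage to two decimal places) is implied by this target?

9.43%

Total capital V = 144 + 34 = 178.
Equity weight = 144/178 = 0.8090.
Mortgage bonds weight = 34/178 = 0.1910.
Debt contribution = 0.1910 × 8.2% × (1 − 35%) = 1.0181%.
Required equity contribution = 8.65% − 1.0181% = 7.6319%.
Re = 7.6319% / 0.8090 = 9.4339%.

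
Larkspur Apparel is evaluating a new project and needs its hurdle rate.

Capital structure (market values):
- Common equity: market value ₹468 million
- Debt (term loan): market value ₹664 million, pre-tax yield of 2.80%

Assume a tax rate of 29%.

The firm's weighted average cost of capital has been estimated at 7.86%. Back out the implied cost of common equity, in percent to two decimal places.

Total capital V = 468 + 664 = 1132.
Equity weight = 468/1132 = 0.4134.
Term loan weight = 664/1132 = 0.5866.
Debt contribution = 0.5866 × 2.8% × (1 − 29%) = 1.1661%.
Required equity contribution = 7.86% − 1.1661% = 6.6939%.
Re = 6.6939% / 0.4134 = 16.1912%.

16.19%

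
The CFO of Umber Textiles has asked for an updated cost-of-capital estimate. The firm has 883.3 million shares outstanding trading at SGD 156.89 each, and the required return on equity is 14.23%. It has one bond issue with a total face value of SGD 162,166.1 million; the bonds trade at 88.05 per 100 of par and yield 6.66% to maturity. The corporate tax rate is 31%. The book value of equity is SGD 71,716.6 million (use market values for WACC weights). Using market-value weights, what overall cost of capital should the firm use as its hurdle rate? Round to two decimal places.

9.34%

Market value of equity E = 156.89 × 883.3m = 138580.937m. Market value of debt D = 162166.1m × 88.05/100 = 142787.25105m.
Total capital V = 138580.937 + 142787.25105 = 281368.18805.
Equity: weight = 138580.937/281368.18805 = 0.4925; cost = 14.23%.
Bonds outstanding: weight = 142787.25105/281368.18805 = 0.5075; after-tax cost = 6.66% × (1 − 31%) = 4.5954%.
WACC = 0.4925 × 14.2300% + 0.5075 × 4.5954% = 9.3407%.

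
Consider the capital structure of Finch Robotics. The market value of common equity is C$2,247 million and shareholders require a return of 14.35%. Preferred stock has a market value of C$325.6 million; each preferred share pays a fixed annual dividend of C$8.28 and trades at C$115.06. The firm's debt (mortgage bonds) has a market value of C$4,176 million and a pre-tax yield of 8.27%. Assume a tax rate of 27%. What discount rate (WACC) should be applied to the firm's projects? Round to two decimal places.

Cost of preferred: Rp = 8.28 / 115.06 = 7.1962%.
Total capital V = 2247 + 325.6 + 4176 = 6748.6.
Equity: weight = 2247/6748.6 = 0.3330; cost = 14.35%.
Preferred: weight = 325.6/6748.6 = 0.0482; cost = 7.1962%.
Mortgage bonds: weight = 4176/6748.6 = 0.6188; after-tax cost = 8.27% × (1 − 27%) = 6.0371%.
WACC = 0.3330 × 14.3500% + 0.0482 × 7.1962% + 0.6188 × 6.0371% = 8.8609%.

8.86%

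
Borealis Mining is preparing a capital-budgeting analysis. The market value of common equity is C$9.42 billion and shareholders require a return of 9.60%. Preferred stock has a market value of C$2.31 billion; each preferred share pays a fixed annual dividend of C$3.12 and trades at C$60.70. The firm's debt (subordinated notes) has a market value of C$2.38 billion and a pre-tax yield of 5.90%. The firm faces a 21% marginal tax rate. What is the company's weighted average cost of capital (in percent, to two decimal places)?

Cost of preferred: Rp = 3.12 / 60.7 = 5.1400%.
Total capital V = 9.42 + 2.31 + 2.38 = 14.11.
Equity: weight = 9.42/14.11 = 0.6676; cost = 9.6%.
Preferred: weight = 2.31/14.11 = 0.1637; cost = 5.14%.
Subordinated notes: weight = 2.38/14.11 = 0.1687; after-tax cost = 5.9% × (1 − 21%) = 4.6610%.
WACC = 0.6676 × 9.6000% + 0.1637 × 5.1400% + 0.1687 × 4.6610% = 8.0368%.

8.04%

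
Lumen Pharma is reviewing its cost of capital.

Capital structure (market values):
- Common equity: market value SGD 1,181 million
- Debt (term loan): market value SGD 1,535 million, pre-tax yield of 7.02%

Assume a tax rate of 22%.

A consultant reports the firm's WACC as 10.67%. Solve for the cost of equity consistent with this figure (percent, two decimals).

17.42%

Total capital V = 1181 + 1535 = 2716.
Equity weight = 1181/2716 = 0.4348.
Term loan weight = 1535/2716 = 0.5652.
Debt contribution = 0.5652 × 7.02% × (1 − 22%) = 3.0946%.
Required equity contribution = 10.67% − 3.0946% = 7.5754%.
Re = 7.5754% / 0.4348 = 17.4214%.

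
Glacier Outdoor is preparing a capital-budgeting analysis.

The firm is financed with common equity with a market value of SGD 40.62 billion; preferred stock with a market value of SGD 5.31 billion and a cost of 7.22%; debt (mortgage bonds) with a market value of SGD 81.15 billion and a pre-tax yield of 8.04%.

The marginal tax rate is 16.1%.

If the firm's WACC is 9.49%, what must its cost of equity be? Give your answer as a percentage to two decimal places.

15.27%

Total capital V = 40.62 + 5.31 + 81.15 = 127.08.
Equity weight = 40.62/127.08 = 0.3196.
Preferred weight = 5.31/127.08 = 0.0418.
Mortgage bonds weight = 81.15/127.08 = 0.6386.
Debt contribution = 0.6386 × 8.04% × (1 − 16.1%) = 4.3075%.
Preferred contribution = 0.0418 × 7.22% = 0.3017%.
Required equity contribution = 9.49% − 4.6092% = 4.8808%.
Re = 4.8808% / 0.3196 = 15.2695%.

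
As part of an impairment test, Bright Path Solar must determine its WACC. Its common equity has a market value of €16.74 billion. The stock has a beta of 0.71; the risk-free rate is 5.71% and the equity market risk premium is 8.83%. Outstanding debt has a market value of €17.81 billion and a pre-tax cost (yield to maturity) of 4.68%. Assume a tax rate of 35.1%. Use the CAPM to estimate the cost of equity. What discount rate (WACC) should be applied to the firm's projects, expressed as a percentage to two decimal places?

Cost of equity via CAPM: Re = 5.71% + 0.71 × 8.83% = 11.9793%.
Total capital V = 16.74 + 17.81 = 34.55.
Equity: weight = 16.74/34.55 = 0.4845; cost = 11.9793%.
Debt: weight = 17.81/34.55 = 0.5155; after-tax cost = 4.68% × (1 − 35.1%) = 3.0373%.
WACC = 0.4845 × 11.9793% + 0.5155 × 3.0373% = 7.3698%.

7.37%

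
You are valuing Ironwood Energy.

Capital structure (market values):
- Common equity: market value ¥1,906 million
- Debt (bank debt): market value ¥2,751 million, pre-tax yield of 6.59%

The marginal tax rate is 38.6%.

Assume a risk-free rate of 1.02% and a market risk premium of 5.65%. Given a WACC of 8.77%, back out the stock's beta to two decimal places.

2.58

Total capital V = 1906 + 2751 = 4657.
Equity weight = 1906/4657 = 0.4093.
Bank debt weight = 2751/4657 = 0.5907.
Debt contribution = 0.5907 × 6.59% × (1 − 38.6%) = 2.3902%.
Required equity contribution = 8.77% − 2.3902% = 6.3798%  ⇒  Re = 15.5879%.
CAPM: 15.5879% = 1.02% + β × 5.65%  ⇒  β = 2.5784.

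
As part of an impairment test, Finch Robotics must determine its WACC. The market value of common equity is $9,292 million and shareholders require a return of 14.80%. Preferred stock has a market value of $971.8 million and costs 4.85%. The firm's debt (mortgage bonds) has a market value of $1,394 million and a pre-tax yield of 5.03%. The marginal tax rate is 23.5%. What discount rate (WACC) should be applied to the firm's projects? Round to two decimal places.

12.66%

Total capital V = 9292 + 971.8 + 1394 = 11657.8.
Equity: weight = 9292/11657.8 = 0.7971; cost = 14.8%.
Preferred: weight = 971.8/11657.8 = 0.0834; cost = 4.85%.
Mortgage bonds: weight = 1394/11657.8 = 0.1196; after-tax cost = 5.03% × (1 − 23.5%) = 3.8480%.
WACC = 0.7971 × 14.8000% + 0.0834 × 4.8500% + 0.1196 × 3.8480% = 12.6610%.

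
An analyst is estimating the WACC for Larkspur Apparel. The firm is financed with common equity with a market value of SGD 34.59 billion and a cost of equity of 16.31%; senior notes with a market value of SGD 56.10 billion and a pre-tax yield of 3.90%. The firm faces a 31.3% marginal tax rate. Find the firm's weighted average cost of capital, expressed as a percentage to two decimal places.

7.88%

Total capital V = 34.59 + 56.1 = 90.69.
Equity: weight = 34.59/90.69 = 0.3814; cost = 16.31%.
Senior notes: weight = 56.1/90.69 = 0.6186; after-tax cost = 3.9% × (1 − 31.3%) = 2.6793%.
WACC = 0.3814 × 16.3100% + 0.6186 × 2.6793% = 7.8782%.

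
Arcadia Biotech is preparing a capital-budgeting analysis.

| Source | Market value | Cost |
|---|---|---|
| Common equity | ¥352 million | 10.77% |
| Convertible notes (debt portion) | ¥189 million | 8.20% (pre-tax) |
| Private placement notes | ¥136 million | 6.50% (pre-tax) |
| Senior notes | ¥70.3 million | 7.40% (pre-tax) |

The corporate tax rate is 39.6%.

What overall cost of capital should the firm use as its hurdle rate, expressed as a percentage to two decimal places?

Total capital V = 352 + 189 + 136 + 70.3 = 747.3.
Equity: weight = 352/747.3 = 0.4710; cost = 10.77%.
Convertible notes (debt portion): weight = 189/747.3 = 0.2529; after-tax cost = 8.2% × (1 − 39.6%) = 4.9528%.
Private placement notes: weight = 136/747.3 = 0.1820; after-tax cost = 6.5% × (1 − 39.6%) = 3.9260%.
Senior notes: weight = 70.3/747.3 = 0.0941; after-tax cost = 7.4% × (1 − 39.6%) = 4.4696%.
WACC = 0.4710 × 10.7700% + 0.2529 × 4.9528% + 0.1820 × 3.9260% + 0.0941 × 4.4696% = 7.4605%.

7.46%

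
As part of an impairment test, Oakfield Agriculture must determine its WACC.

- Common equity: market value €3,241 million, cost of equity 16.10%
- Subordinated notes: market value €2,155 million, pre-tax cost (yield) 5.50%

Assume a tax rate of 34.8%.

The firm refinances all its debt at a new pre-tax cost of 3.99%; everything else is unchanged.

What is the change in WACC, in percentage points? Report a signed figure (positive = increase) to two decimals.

Current WACC:
Total capital V = 3241 + 2155 = 5396.
Equity: weight = 3241/5396 = 0.6006; cost = 16.1%.
Subordinated notes: weight = 2155/5396 = 0.3994; after-tax cost = 5.5% × (1 − 34.8%) = 3.5860%.
WACC = 0.6006 × 16.1000% + 0.3994 × 3.5860% = 11.1023%.
After the change:
Total capital V = 3241 + 2155 = 5396.
Equity: weight = 3241/5396 = 0.6006; cost = 16.1%.
Subordinated notes: weight = 2155/5396 = 0.3994; after-tax cost = 3.99% × (1 − 34.8%) = 2.6015%.
WACC = 0.6006 × 16.1000% + 0.3994 × 2.6015% = 10.7091%.
Change in WACC = 10.7091% − 11.1023% = -0.3932 pp.

-0.39 pp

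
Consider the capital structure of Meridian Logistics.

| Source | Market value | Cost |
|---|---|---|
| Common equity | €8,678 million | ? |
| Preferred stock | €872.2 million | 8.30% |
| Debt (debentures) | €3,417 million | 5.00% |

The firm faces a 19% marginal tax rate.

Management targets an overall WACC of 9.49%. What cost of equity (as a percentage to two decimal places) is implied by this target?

11.75%

Total capital V = 8678 + 872.2 + 3417 = 12967.2.
Equity weight = 8678/12967.2 = 0.6692.
Preferred weight = 872.2/12967.2 = 0.0673.
Debentures weight = 3417/12967.2 = 0.2635.
Debt contribution = 0.2635 × 5% × (1 − 19%) = 1.0672%.
Preferred contribution = 0.0673 × 8.3% = 0.5583%.
Required equity contribution = 9.49% − 1.6255% = 7.8645%.
Re = 7.8645% / 0.6692 = 11.7516%.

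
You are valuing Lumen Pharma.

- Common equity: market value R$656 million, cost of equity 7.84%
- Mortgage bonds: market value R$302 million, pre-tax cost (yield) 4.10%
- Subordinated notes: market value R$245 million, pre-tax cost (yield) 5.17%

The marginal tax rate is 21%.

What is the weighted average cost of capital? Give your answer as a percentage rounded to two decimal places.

Total capital V = 656 + 302 + 245 = 1203.
Equity: weight = 656/1203 = 0.5453; cost = 7.84%.
Mortgage bonds: weight = 302/1203 = 0.2510; after-tax cost = 4.1% × (1 − 21%) = 3.2390%.
Subordinated notes: weight = 245/1203 = 0.2037; after-tax cost = 5.17% × (1 − 21%) = 4.0843%.
WACC = 0.5453 × 7.8400% + 0.2510 × 3.2390% + 0.2037 × 4.0843% = 5.9201%.

5.92%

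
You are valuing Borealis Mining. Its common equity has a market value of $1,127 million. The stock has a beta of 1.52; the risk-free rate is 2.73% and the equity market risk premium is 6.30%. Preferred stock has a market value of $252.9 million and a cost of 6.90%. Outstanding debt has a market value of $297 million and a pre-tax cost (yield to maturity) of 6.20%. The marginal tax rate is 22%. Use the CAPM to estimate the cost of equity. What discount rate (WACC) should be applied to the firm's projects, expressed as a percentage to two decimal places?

Cost of equity via CAPM: Re = 2.73% + 1.52 × 6.3% = 12.3060%.
Total capital V = 1127 + 252.9 + 297 = 1676.9.
Equity: weight = 1127/1676.9 = 0.6721; cost = 12.306%.
Preferred: weight = 252.9/1676.9 = 0.1508; cost = 6.9%.
Debt: weight = 297/1676.9 = 0.1771; after-tax cost = 6.2% × (1 − 22%) = 4.8360%.
WACC = 0.6721 × 12.3060% + 0.1508 × 6.9000% + 0.1771 × 4.8360% = 10.1677%.

10.17%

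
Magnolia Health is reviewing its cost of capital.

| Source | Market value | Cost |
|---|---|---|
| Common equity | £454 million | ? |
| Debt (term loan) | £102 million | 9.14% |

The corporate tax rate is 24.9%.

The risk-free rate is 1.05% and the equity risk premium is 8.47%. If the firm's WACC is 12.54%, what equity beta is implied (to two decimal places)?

1.51

Total capital V = 454 + 102 = 556.
Equity weight = 454/556 = 0.8165.
Term loan weight = 102/556 = 0.1835.
Debt contribution = 0.1835 × 9.14% × (1 − 24.9%) = 1.2592%.
Required equity contribution = 12.54% − 1.2592% = 11.2808%  ⇒  Re = 13.8152%.
CAPM: 13.8152% = 1.05% + β × 8.47%  ⇒  β = 1.5071.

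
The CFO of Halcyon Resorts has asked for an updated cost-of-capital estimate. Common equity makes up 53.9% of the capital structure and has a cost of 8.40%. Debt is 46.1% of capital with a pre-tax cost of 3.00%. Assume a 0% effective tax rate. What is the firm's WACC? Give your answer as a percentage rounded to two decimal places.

After-tax cost of debt = 3% × (1 − 0%) = 3.0000%.
WACC = 0.539 × 8.4000% + 0.461 × 3.0000% = 5.9106%.

5.91%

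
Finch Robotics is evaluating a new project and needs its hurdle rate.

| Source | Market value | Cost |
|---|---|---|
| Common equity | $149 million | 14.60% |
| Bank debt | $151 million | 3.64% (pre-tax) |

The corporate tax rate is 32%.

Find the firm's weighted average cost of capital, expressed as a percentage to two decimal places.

Total capital V = 149 + 151 = 300.
Equity: weight = 149/300 = 0.4967; cost = 14.6%.
Bank debt: weight = 151/300 = 0.5033; after-tax cost = 3.64% × (1 − 32%) = 2.4752%.
WACC = 0.4967 × 14.6000% + 0.5033 × 2.4752% = 8.4972%.

8.50%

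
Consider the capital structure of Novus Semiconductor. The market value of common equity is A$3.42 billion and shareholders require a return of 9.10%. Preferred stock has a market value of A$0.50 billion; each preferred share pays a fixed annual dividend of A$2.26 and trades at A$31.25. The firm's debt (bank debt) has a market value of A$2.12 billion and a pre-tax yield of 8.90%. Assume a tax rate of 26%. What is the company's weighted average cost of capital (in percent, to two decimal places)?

Cost of preferred: Rp = 2.26 / 31.25 = 7.2320%.
Total capital V = 3.42 + 0.5 + 2.12 = 6.04.
Equity: weight = 3.42/6.04 = 0.5662; cost = 9.1%.
Preferred: weight = 0.5/6.04 = 0.0828; cost = 7.232%.
Bank debt: weight = 2.12/6.04 = 0.3510; after-tax cost = 8.9% × (1 − 26%) = 6.5860%.
WACC = 0.5662 × 9.1000% + 0.0828 × 7.2320% + 0.3510 × 6.5860% = 8.0630%.

8.06%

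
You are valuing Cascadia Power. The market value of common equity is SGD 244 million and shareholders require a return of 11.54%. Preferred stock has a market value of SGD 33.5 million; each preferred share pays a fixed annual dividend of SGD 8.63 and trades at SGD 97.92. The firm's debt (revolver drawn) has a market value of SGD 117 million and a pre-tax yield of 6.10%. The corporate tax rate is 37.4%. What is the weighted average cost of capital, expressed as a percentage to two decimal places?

Cost of preferred: Rp = 8.63 / 97.92 = 8.8133%.
Total capital V = 244 + 33.5 + 117 = 394.5.
Equity: weight = 244/394.5 = 0.6185; cost = 11.54%.
Preferred: weight = 33.5/394.5 = 0.0849; cost = 8.8133%.
Revolver drawn: weight = 117/394.5 = 0.2966; after-tax cost = 6.1% × (1 − 37.4%) = 3.8186%.
WACC = 0.6185 × 11.5400% + 0.0849 × 8.8133% + 0.2966 × 3.8186% = 9.0185%.

9.02%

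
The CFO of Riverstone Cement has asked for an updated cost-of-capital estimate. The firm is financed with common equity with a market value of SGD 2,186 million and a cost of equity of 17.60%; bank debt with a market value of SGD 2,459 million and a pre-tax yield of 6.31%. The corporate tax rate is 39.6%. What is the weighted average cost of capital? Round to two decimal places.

Total capital V = 2186 + 2459 = 4645.
Equity: weight = 2186/4645 = 0.4706; cost = 17.6%.
Bank debt: weight = 2459/4645 = 0.5294; after-tax cost = 6.31% × (1 − 39.6%) = 3.8112%.
WACC = 0.4706 × 17.6000% + 0.5294 × 3.8112% = 10.3004%.

10.30%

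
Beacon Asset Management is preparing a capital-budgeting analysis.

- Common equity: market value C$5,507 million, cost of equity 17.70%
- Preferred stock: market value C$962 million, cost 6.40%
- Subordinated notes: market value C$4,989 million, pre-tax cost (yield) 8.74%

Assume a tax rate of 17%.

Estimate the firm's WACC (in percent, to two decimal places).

12.20%

Total capital V = 5507 + 962 + 4989 = 11458.
Equity: weight = 5507/11458 = 0.4806; cost = 17.7%.
Preferred: weight = 962/11458 = 0.0840; cost = 6.4%.
Subordinated notes: weight = 4989/11458 = 0.4354; after-tax cost = 8.74% × (1 − 17%) = 7.2542%.
WACC = 0.4806 × 17.7000% + 0.0840 × 6.4000% + 0.4354 × 7.2542% = 12.2030%.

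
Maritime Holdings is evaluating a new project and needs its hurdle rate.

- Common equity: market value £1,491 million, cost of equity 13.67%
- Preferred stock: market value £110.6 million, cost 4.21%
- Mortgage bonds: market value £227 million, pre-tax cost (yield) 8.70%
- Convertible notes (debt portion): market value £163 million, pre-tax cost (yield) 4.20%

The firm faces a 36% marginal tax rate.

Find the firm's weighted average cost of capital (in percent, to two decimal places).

Total capital V = 1491 + 110.6 + 227 + 163 = 1991.6.
Equity: weight = 1491/1991.6 = 0.7486; cost = 13.67%.
Preferred: weight = 110.6/1991.6 = 0.0555; cost = 4.21%.
Mortgage bonds: weight = 227/1991.6 = 0.1140; after-tax cost = 8.7% × (1 − 36%) = 5.5680%.
Convertible notes (debt portion): weight = 163/1991.6 = 0.0818; after-tax cost = 4.2% × (1 − 36%) = 2.6880%.
WACC = 0.7486 × 13.6700% + 0.0555 × 4.2100% + 0.1140 × 5.5680% + 0.0818 × 2.6880% = 11.3224%.

11.32%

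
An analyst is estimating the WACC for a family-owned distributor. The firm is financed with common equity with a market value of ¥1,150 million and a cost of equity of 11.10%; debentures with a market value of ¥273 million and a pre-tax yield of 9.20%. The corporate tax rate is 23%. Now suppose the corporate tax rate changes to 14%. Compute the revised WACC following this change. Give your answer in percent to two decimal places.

10.49%

After the change:
Total capital V = 1150 + 273 = 1423.
Equity: weight = 1150/1423 = 0.8082; cost = 11.1%.
Debentures: weight = 273/1423 = 0.1918; after-tax cost = 9.2% × (1 − 14%) = 7.9120%.
WACC = 0.8082 × 11.1000% + 0.1918 × 7.9120% = 10.4884%.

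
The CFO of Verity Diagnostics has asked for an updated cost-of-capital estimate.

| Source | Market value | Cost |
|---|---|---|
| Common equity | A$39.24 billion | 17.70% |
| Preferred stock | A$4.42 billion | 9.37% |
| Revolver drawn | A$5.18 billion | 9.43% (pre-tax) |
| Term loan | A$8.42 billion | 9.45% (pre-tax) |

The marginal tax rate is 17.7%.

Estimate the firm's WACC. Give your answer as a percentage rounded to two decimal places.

14.70%

Total capital V = 39.24 + 4.42 + 5.18 + 8.42 = 57.26.
Equity: weight = 39.24/57.26 = 0.6853; cost = 17.7%.
Preferred: weight = 4.42/57.26 = 0.0772; cost = 9.37%.
Revolver drawn: weight = 5.18/57.26 = 0.0905; after-tax cost = 9.43% × (1 − 17.7%) = 7.7609%.
Term loan: weight = 8.42/57.26 = 0.1470; after-tax cost = 9.45% × (1 − 17.7%) = 7.7773%.
WACC = 0.6853 × 17.7000% + 0.0772 × 9.3700% + 0.0905 × 7.7609% + 0.1470 × 7.7773% = 14.6987%.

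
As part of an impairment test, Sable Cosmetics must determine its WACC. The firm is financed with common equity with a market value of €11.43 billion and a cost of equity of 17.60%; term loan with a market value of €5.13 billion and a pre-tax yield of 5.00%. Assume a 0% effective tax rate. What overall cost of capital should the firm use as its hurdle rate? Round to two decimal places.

Total capital V = 11.43 + 5.13 = 16.56.
Equity: weight = 11.43/16.56 = 0.6902; cost = 17.6%.
Term loan: weight = 5.13/16.56 = 0.3098; after-tax cost = 5% × (1 − 0%) = 5.0000%.
WACC = 0.6902 × 17.6000% + 0.3098 × 5.0000% = 13.6967%.

13.70%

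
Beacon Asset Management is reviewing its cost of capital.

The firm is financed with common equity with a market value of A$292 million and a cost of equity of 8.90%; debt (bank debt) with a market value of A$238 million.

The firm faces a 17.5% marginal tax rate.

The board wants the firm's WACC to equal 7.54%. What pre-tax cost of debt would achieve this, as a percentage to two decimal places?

7.12%

Total capital V = 292 + 238 = 530.
Equity weight = 292/530 = 0.5509.
Bank debt weight = 238/530 = 0.4491.
Equity contribution = 0.5509 × 8.9% = 4.9034%.
Remaining for debt = 7.54% − 4.9034% = 2.6366%.
Rd × (1 − 17.5%) × 0.4491 = 2.6366%  ⇒  Rd = 7.1169%.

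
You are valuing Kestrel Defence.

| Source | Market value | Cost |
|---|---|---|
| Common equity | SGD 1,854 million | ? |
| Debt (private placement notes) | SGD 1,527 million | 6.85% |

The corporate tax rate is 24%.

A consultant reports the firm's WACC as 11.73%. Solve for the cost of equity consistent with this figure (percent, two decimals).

17.10%

Total capital V = 1854 + 1527 = 3381.
Equity weight = 1854/3381 = 0.5484.
Private placement notes weight = 1527/3381 = 0.4516.
Debt contribution = 0.4516 × 6.85% × (1 − 24%) = 2.3512%.
Required equity contribution = 11.73% − 2.3512% = 9.3788%.
Re = 9.3788% / 0.5484 = 17.1033%.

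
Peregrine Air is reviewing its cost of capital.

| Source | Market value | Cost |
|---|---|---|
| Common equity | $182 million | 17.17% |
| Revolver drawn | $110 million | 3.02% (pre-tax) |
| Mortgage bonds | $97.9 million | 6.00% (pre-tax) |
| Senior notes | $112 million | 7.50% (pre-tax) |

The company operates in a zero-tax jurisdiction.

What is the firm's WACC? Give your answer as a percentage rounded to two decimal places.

9.73%

Total capital V = 182 + 110 + 97.9 + 112 = 501.9.
Equity: weight = 182/501.9 = 0.3626; cost = 17.17%.
Revolver drawn: weight = 110/501.9 = 0.2192; after-tax cost = 3.02% × (1 − 0%) = 3.0200%.
Mortgage bonds: weight = 97.9/501.9 = 0.1951; after-tax cost = 6% × (1 − 0%) = 6.0000%.
Senior notes: weight = 112/501.9 = 0.2232; after-tax cost = 7.5% × (1 − 0%) = 7.5000%.
WACC = 0.3626 × 17.1700% + 0.2192 × 3.0200% + 0.1951 × 6.0000% + 0.2232 × 7.5000% = 9.7321%.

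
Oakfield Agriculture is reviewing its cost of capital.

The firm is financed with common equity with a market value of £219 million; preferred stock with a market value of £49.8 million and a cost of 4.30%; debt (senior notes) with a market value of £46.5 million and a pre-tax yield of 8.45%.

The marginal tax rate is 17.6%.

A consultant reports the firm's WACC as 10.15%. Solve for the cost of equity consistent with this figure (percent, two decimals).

Total capital V = 219 + 49.8 + 46.5 = 315.3.
Equity weight = 219/315.3 = 0.6946.
Preferred weight = 49.8/315.3 = 0.1579.
Senior notes weight = 46.5/315.3 = 0.1475.
Debt contribution = 0.1475 × 8.45% × (1 − 17.6%) = 1.0269%.
Preferred contribution = 0.1579 × 4.3% = 0.6792%.
Required equity contribution = 10.15% − 1.7060% = 8.4440%.
Re = 8.4440% / 0.6946 = 12.1570%.

12.16%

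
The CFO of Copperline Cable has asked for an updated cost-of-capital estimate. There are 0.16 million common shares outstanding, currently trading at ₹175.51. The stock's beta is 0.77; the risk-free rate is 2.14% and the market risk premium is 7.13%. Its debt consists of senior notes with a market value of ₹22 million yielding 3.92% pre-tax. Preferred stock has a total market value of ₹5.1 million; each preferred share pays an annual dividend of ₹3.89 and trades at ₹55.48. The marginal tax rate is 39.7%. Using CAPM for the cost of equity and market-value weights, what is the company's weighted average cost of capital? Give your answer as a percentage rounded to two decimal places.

5.47%

Cost of equity via CAPM: Re = 2.14% + 0.77 × 7.13% = 7.6301%.
Cost of preferred: Rp = 3.89 / 55.48 = 7.0115%.
Market value of equity E = 175.51 × 0.16m = 28.0816m.
Total capital V = 28.0816 + 5.1 + 22 = 55.1816.
Equity: weight = 28.0816/55.1816 = 0.5089; cost = 7.6301%.
Preferred: weight = 5.1/55.1816 = 0.0924; cost = 7.0115%.
Senior notes: weight = 22/55.1816 = 0.3987; after-tax cost = 3.92% × (1 − 39.7%) = 2.3638%.
WACC = 0.5089 × 7.6301% + 0.0924 × 7.0115% + 0.3987 × 2.3638% = 5.4733%.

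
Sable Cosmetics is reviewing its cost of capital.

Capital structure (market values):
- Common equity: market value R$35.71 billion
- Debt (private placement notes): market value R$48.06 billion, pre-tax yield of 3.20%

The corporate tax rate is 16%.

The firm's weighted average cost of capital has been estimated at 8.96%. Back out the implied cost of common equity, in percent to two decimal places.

Total capital V = 35.71 + 48.06 = 83.77.
Equity weight = 35.71/83.77 = 0.4263.
Private placement notes weight = 48.06/83.77 = 0.5737.
Debt contribution = 0.5737 × 3.2% × (1 − 16%) = 1.5421%.
Required equity contribution = 8.96% − 1.5421% = 7.4179%.
Re = 7.4179% / 0.4263 = 17.4011%.

17.40%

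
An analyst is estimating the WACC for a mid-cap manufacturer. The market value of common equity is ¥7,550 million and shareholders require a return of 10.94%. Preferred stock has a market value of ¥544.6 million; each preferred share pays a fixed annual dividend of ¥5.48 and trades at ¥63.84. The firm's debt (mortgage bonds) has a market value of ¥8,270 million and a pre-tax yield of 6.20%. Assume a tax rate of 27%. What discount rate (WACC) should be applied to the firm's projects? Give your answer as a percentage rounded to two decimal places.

Cost of preferred: Rp = 5.48 / 63.84 = 8.5840%.
Total capital V = 7550 + 544.6 + 8270 = 16364.6.
Equity: weight = 7550/16364.6 = 0.4614; cost = 10.94%.
Preferred: weight = 544.6/16364.6 = 0.0333; cost = 8.584%.
Mortgage bonds: weight = 8270/16364.6 = 0.5054; after-tax cost = 6.2% × (1 − 27%) = 4.5260%.
WACC = 0.4614 × 10.9400% + 0.0333 × 8.5840% + 0.5054 × 4.5260% = 7.6202%.

7.62%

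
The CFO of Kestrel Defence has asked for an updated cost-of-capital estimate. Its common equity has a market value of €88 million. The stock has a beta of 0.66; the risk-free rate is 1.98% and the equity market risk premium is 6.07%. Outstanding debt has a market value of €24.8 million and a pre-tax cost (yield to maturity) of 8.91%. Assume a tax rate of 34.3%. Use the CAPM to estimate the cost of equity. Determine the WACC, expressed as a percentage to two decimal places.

Cost of equity via CAPM: Re = 1.98% + 0.66 × 6.07% = 5.9862%.
Total capital V = 88 + 24.8 = 112.8.
Equity: weight = 88/112.8 = 0.7801; cost = 5.9862%.
Debt: weight = 24.8/112.8 = 0.2199; after-tax cost = 8.91% × (1 − 34.3%) = 5.8539%.
WACC = 0.7801 × 5.9862% + 0.2199 × 5.8539% = 5.9571%.

5.96%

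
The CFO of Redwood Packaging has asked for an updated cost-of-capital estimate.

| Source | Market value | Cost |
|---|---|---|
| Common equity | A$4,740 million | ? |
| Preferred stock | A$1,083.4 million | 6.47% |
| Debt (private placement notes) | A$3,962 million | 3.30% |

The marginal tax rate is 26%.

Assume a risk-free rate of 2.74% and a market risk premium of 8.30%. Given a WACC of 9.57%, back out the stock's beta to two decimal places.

Total capital V = 4740 + 1083.4 + 3962 = 9785.4.
Equity weight = 4740/9785.4 = 0.4844.
Preferred weight = 1083.4/9785.4 = 0.1107.
Private placement notes weight = 3962/9785.4 = 0.4049.
Debt contribution = 0.4049 × 3.3% × (1 − 26%) = 0.9887%.
Preferred contribution = 0.1107 × 6.47% = 0.7163%.
Required equity contribution = 9.57% − 1.7051% = 7.8649%  ⇒  Re = 16.2366%.
CAPM: 16.2366% = 2.74% + β × 8.3%  ⇒  β = 1.6261.

1.63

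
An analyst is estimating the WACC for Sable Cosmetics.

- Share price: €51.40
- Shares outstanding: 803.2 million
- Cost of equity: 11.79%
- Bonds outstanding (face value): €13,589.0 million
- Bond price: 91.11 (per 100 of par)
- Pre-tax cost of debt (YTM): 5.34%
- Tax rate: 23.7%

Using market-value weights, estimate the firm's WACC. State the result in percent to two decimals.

Market value of equity E = 51.4 × 803.2m = 41284.48m. Market value of debt D = 13589m × 91.11/100 = 12380.9379m.
Total capital V = 41284.48 + 12380.9379 = 53665.4179.
Equity: weight = 41284.48/53665.4179 = 0.7693; cost = 11.79%.
Bonds outstanding: weight = 12380.9379/53665.4179 = 0.2307; after-tax cost = 5.34% × (1 − 23.7%) = 4.0744%.
WACC = 0.7693 × 11.7900% + 0.2307 × 4.0744% = 10.0100%.

10.01%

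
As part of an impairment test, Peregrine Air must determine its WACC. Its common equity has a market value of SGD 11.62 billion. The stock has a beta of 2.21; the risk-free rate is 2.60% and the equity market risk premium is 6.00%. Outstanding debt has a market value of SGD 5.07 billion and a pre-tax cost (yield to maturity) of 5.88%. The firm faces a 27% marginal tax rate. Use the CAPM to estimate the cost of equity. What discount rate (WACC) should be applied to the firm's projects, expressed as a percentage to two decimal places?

12.35%

Cost of equity via CAPM: Re = 2.6% + 2.21 × 6.0% = 15.8600%.
Total capital V = 11.62 + 5.07 = 16.69.
Equity: weight = 11.62/16.69 = 0.6962; cost = 15.86%.
Debt: weight = 5.07/16.69 = 0.3038; after-tax cost = 5.88% × (1 − 27%) = 4.2924%.
WACC = 0.6962 × 15.8600% + 0.3038 × 4.2924% = 12.3461%.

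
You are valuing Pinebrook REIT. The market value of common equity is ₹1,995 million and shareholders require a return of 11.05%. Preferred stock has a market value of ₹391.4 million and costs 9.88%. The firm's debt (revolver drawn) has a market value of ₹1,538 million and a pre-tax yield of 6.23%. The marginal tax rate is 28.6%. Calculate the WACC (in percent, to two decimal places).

8.35%

Total capital V = 1995 + 391.4 + 1538 = 3924.4.
Equity: weight = 1995/3924.4 = 0.5084; cost = 11.05%.
Preferred: weight = 391.4/3924.4 = 0.0997; cost = 9.88%.
Revolver drawn: weight = 1538/3924.4 = 0.3919; after-tax cost = 6.23% × (1 − 28.6%) = 4.4482%.
WACC = 0.5084 × 11.0500% + 0.0997 × 9.8800% + 0.3919 × 4.4482% = 8.3460%.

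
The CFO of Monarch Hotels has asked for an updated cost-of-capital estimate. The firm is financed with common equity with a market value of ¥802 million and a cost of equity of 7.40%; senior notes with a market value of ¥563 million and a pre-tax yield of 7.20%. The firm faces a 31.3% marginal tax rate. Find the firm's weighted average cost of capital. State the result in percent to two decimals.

Total capital V = 802 + 563 = 1365.
Equity: weight = 802/1365 = 0.5875; cost = 7.4%.
Senior notes: weight = 563/1365 = 0.4125; after-tax cost = 7.2% × (1 − 31.3%) = 4.9464%.
WACC = 0.5875 × 7.4000% + 0.4125 × 4.9464% = 6.3880%.

6.39%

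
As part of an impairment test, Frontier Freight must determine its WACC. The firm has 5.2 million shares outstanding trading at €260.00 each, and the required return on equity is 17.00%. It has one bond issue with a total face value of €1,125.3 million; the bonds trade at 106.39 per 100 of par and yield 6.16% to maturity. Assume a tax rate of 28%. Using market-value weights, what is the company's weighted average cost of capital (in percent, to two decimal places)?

11.10%

Market value of equity E = 260.0 × 5.2m = 1352m. Market value of debt D = 1125.3m × 106.39/100 = 1197.20667m.
Total capital V = 1352 + 1197.20667 = 2549.20667.
Equity: weight = 1352/2549.20667 = 0.5304; cost = 17%.
Bonds outstanding: weight = 1197.20667/2549.20667 = 0.4696; after-tax cost = 6.16% × (1 − 28%) = 4.4352%.
WACC = 0.5304 × 17.0000% + 0.4696 × 4.4352% = 11.0991%.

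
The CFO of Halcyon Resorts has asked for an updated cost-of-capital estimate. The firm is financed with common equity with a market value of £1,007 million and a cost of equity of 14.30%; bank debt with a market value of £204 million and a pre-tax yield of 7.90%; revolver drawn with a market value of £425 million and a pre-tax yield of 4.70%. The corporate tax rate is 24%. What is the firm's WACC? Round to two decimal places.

Total capital V = 1007 + 204 + 425 = 1636.
Equity: weight = 1007/1636 = 0.6155; cost = 14.3%.
Bank debt: weight = 204/1636 = 0.1247; after-tax cost = 7.9% × (1 − 24%) = 6.0040%.
Revolver drawn: weight = 425/1636 = 0.2598; after-tax cost = 4.7% × (1 − 24%) = 3.5720%.
WACC = 0.6155 × 14.3000% + 0.1247 × 6.0040% + 0.2598 × 3.5720% = 10.4786%.

10.48%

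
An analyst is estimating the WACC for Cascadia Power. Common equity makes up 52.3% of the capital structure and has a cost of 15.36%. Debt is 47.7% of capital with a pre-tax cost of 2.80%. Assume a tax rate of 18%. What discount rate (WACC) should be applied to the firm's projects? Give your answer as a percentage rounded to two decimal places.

After-tax cost of debt = 2.8% × (1 − 18%) = 2.2960%.
WACC = 0.523 × 15.3600% + 0.477 × 2.2960% = 9.1285%.

9.13%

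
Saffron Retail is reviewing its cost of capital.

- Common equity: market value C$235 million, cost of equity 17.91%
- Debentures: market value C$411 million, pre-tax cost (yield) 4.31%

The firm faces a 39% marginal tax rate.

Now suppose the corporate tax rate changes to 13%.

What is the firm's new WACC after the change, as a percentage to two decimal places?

8.90%

After the change:
Total capital V = 235 + 411 = 646.
Equity: weight = 235/646 = 0.3638; cost = 17.91%.
Debentures: weight = 411/646 = 0.6362; after-tax cost = 4.31% × (1 − 13%) = 3.7497%.
WACC = 0.3638 × 17.9100% + 0.6362 × 3.7497% = 8.9009%.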